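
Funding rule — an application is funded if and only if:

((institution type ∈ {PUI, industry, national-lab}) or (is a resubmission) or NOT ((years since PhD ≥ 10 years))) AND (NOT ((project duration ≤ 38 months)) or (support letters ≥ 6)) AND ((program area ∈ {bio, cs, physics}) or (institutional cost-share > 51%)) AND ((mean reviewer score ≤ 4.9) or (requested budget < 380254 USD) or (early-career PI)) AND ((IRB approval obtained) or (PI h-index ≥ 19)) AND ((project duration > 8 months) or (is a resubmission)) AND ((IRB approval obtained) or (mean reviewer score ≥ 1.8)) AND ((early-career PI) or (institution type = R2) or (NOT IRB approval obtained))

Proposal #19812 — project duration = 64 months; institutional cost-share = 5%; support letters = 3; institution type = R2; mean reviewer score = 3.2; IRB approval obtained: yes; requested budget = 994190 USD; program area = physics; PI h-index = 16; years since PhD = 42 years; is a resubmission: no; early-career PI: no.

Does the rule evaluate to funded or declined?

Atomic conditions:
  institution type ∈ {PUI, industry, national-lab}: R2 is not in the set → false
  is a resubmission: no → false
  years since PhD ≥ 10 years: 42 ≥ 10 is true
  project duration ≤ 38 months: 64 ≤ 38 is false
  support letters ≥ 6: 3 ≥ 6 is false
  program area ∈ {bio, cs, physics}: physics is in the set → true
  institutional cost-share > 51%: 5 > 51 is false
  mean reviewer score ≤ 4.9: 3.2 ≤ 4.9 is true
  requested budget < 380254 USD: 994190 < 380254 is false
  early-career PI: no → false
  IRB approval obtained: yes → true
  PI h-index ≥ 19: 16 ≥ 19 is false
  project duration > 8 months: 64 > 8 is true
  mean reviewer score ≥ 1.8: 3.2 ≥ 1.8 is true
  institution type = R2: R2 == R2 is true
  NOT IRB approval obtained: yes → false
Combine:
[1.3] NOT true = false
[1] false OR false OR false = false
[2.1] NOT false = true
[2] true OR false = true
[3] true OR false = true
[4] true OR false OR false = true
[5] true OR false = true
[6] true OR false = true
[7] true OR true = true
[8] false OR true OR false = true
[root] false AND true AND true AND true AND true AND true AND true AND true = false
Overall: false → declined

Declined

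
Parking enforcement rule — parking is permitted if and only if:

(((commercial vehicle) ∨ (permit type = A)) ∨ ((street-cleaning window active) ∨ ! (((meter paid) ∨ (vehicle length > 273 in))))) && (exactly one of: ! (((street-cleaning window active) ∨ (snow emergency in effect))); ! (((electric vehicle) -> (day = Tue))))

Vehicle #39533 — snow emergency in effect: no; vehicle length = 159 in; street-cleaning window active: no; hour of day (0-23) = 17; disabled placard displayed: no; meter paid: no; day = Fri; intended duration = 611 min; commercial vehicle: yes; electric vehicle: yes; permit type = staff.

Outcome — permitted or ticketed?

Atomic conditions:
  commercial vehicle: yes → true
  permit type = A: staff == A is false
  street-cleaning window active: no → false
  meter paid: no → false
  vehicle length > 273 in: 159 > 273 is false
  snow emergency in effect: no → false
  electric vehicle: yes → true
  day = Tue: Fri == Tue is false
Combine:
[1.1] true OR false = true
[1.2.2.1] false OR false = false
[1.2.2] NOT false = true
[1.2] false OR true = true
[1] true OR true = true
[2.1.1] false OR false = false
[2.1] NOT false = true
[2.2.1] true → false = false
[2.2] NOT false = true
[2] exactly-one(true, true) = false
[root] true AND false = false
Overall: false → ticketed

Ticketed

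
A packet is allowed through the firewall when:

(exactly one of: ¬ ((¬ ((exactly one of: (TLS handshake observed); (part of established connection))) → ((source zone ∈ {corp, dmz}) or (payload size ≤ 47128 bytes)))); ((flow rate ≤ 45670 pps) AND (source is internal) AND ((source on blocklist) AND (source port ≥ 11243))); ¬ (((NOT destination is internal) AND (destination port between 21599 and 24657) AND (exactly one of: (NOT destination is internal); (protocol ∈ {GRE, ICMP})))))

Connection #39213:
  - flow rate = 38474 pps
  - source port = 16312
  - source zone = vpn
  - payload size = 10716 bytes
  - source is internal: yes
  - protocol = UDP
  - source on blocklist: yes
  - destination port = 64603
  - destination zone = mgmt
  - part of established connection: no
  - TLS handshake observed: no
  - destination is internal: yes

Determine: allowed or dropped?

Atomic conditions:
  TLS handshake observed: no → false
  part of established connection: no → false
  source zone ∈ {corp, dmz}: vpn is not in the set → false
  payload size ≤ 47128 bytes: 10716 ≤ 47128 is true
  flow rate ≤ 45670 pps: 38474 ≤ 45670 is true
  source is internal: yes → true
  source on blocklist: yes → true
  source port ≥ 11243: 16312 ≥ 11243 is true
  NOT destination is internal: yes → false
  destination port between 21599 and 24657: 64603 in [21599, 24657] is false
  protocol ∈ {GRE, ICMP}: UDP is not in the set → false
Combine:
[1.1.1.1] exactly-one(false, false) = false
[1.1.1] NOT false = true
[1.1.2] false OR true = true
[1.1] true → true = true
[1] NOT true = false
[2.3] true AND true = true
[2] true AND true AND true = true
[3.1.3] exactly-one(false, false) = false
[3.1] false AND false AND false = false
[3] NOT false = true
[root] exactly-one(false, true, true) = false
Overall: false → dropped

Dropped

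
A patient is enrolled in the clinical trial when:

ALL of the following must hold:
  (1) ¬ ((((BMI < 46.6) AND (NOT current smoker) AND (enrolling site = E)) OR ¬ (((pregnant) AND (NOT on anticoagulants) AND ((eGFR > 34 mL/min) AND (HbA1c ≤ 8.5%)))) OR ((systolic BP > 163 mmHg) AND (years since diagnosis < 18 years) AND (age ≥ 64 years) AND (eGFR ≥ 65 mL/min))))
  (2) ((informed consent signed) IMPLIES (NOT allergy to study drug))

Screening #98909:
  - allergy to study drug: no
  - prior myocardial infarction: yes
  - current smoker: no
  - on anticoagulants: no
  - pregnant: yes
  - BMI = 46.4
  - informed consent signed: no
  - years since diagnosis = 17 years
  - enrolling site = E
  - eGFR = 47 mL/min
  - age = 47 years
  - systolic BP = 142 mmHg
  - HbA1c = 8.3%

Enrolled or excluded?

Atomic conditions:
  BMI < 46.6: 46.4 < 46.6 is true
  NOT current smoker: no → true
  enrolling site = E: E == E is true
  pregnant: yes → true
  NOT on anticoagulants: no → true
  eGFR > 34 mL/min: 47 > 34 is true
  HbA1c ≤ 8.5%: 8.3 ≤ 8.5 is true
  systolic BP > 163 mmHg: 142 > 163 is false
  years since diagnosis < 18 years: 17 < 18 is true
  age ≥ 64 years: 47 ≥ 64 is false
  eGFR ≥ 65 mL/min: 47 ≥ 65 is false
  informed consent signed: no → false
  NOT allergy to study drug: no → true
Combine:
[1.1.1] true AND true AND true = true
[1.1.2.1.3] true AND true = true
[1.1.2.1] true AND true AND true = true
[1.1.2] NOT true = false
[1.1.3] false AND true AND false AND false = false
[1.1] true OR false OR false = true
[1] NOT true = false
[2] false → true (antecedent false ⇒ implication holds) = true
[root] false AND true = false
Overall: false → excluded

Excluded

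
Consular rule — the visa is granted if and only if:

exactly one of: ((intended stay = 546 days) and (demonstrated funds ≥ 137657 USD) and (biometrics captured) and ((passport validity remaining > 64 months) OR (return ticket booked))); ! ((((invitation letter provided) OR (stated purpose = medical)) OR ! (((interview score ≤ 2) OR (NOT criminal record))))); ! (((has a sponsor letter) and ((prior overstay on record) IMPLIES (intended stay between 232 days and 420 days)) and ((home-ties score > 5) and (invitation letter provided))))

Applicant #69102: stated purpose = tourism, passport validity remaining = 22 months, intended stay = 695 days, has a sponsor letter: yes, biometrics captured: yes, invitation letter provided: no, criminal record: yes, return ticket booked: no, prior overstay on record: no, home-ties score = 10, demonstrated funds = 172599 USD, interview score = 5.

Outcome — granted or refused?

Granted

Atomic conditions:
  intended stay = 546 days: 695 == 546 is false
  demonstrated funds ≥ 137657 USD: 172599 ≥ 137657 is true
  biometrics captured: yes → true
  passport validity remaining > 64 months: 22 > 64 is false
  return ticket booked: no → false
  invitation letter provided: no → false
  stated purpose = medical: tourism == medical is false
  interview score ≤ 2: 5 ≤ 2 is false
  NOT criminal record: yes → false
  has a sponsor letter: yes → true
  prior overstay on record: no → false
  intended stay between 232 days and 420 days: 695 in [232, 420] is false
  home-ties score > 5: 10 > 5 is true
Combine:
[1.4] false OR false = false
[1] false AND true AND true AND false = false
[2.1.1] false OR false = false
[2.1.2.1] false OR false = false
[2.1.2] NOT false = true
[2.1] false OR true = true
[2] NOT true = false
[3.1.2] false → false (antecedent false ⇒ implication holds) = true
[3.1.3] true AND false = false
[3.1] true AND true AND false = false
[3] NOT false = true
[root] exactly-one(false, false, true) = true
Overall: true → granted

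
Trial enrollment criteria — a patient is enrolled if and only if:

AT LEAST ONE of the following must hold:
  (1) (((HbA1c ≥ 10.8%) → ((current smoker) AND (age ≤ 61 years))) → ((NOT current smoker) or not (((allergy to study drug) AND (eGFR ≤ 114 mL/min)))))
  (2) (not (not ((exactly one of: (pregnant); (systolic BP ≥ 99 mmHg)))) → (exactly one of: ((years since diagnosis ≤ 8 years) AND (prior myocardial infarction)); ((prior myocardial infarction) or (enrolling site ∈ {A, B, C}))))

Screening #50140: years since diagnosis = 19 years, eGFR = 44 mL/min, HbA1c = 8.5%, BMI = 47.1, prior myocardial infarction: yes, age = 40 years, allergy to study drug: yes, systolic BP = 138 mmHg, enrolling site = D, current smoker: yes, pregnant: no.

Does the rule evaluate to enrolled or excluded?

Enrolled

Atomic conditions:
  HbA1c ≥ 10.8%: 8.5 ≥ 10.8 is false
  current smoker: yes → true
  age ≤ 61 years: 40 ≤ 61 is true
  NOT current smoker: yes → false
  allergy to study drug: yes → true
  eGFR ≤ 114 mL/min: 44 ≤ 114 is true
  pregnant: no → false
  systolic BP ≥ 99 mmHg: 138 ≥ 99 is true
  years since diagnosis ≤ 8 years: 19 ≤ 8 is false
  prior myocardial infarction: yes → true
  enrolling site ∈ {A, B, C}: D is not in the set → false
Combine:
[1.1.2] true AND true = true
[1.1] false → true (antecedent false ⇒ implication holds) = true
[1.2.2.1] true AND true = true
[1.2.2] NOT true = false
[1.2] false OR false = false
[1] true → false = false
[2.1.1.1] exactly-one(false, true) = true
[2.1.1] NOT true = false
[2.1] NOT false = true
[2.2.1] false AND true = false
[2.2.2] true OR false = true
[2.2] exactly-one(false, true) = true
[2] true → true = true
[root] false OR true = true
Overall: true → enrolled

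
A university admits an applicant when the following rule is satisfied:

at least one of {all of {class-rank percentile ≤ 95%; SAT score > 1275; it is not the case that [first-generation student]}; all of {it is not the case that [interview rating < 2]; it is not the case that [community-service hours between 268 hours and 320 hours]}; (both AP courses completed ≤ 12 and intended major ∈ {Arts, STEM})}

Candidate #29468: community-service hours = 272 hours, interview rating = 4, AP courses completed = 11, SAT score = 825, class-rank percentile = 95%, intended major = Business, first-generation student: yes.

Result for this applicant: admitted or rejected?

Rejected

Atomic conditions:
  class-rank percentile ≤ 95%: 95 ≤ 95 is true
  SAT score > 1275: 825 > 1275 is false
  first-generation student: yes → true
  interview rating < 2: 4 < 2 is false
  community-service hours between 268 hours and 320 hours: 272 in [268, 320] is true
  AP courses completed ≤ 12: 11 ≤ 12 is true
  intended major ∈ {Arts, STEM}: Business is not in the set → false
Combine:
[1.3] NOT true = false
[1] true AND false AND false = false
[2.1] NOT false = true
[2.2] NOT true = false
[2] true AND false = false
[3] true AND false = false
[root] false OR false OR false = false
Overall: false → rejected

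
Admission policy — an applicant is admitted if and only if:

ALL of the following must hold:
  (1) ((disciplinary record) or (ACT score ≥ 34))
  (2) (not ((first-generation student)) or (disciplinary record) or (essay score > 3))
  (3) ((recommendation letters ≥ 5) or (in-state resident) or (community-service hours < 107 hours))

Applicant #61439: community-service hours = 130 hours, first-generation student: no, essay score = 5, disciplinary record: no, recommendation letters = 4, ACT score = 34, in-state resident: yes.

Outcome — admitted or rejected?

Atomic conditions:
  disciplinary record: no → false
  ACT score ≥ 34: 34 ≥ 34 is true
  first-generation student: no → false
  essay score > 3: 5 > 3 is true
  recommendation letters ≥ 5: 4 ≥ 5 is false
  in-state resident: yes → true
  community-service hours < 107 hours: 130 < 107 is false
Combine:
[1] false OR true = true
[2.1] NOT false = true
[2] true OR false OR true = true
[3] false OR true OR false = true
[root] true AND true AND true = true
Overall: true → admitted

Admitted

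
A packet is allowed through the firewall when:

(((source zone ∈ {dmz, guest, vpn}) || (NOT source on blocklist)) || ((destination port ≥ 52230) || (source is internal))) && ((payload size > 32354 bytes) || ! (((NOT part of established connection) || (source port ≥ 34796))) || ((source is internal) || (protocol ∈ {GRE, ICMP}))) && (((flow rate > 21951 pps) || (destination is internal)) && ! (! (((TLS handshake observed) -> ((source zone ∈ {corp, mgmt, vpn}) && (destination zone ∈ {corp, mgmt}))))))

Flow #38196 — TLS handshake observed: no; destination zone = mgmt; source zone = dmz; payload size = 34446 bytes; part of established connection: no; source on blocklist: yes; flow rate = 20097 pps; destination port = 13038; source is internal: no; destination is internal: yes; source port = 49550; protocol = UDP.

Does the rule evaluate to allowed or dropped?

Allowed

Atomic conditions:
  source zone ∈ {dmz, guest, vpn}: dmz is in the set → true
  NOT source on blocklist: yes → false
  destination port ≥ 52230: 13038 ≥ 52230 is false
  source is internal: no → false
  payload size > 32354 bytes: 34446 > 32354 is true
  NOT part of established connection: no → true
  source port ≥ 34796: 49550 ≥ 34796 is true
  protocol ∈ {GRE, ICMP}: UDP is not in the set → false
  flow rate > 21951 pps: 20097 > 21951 is false
  destination is internal: yes → true
  TLS handshake observed: no → false
  source zone ∈ {corp, mgmt, vpn}: dmz is not in the set → false
  destination zone ∈ {corp, mgmt}: mgmt is in the set → true
Combine:
[1.1] true OR false = true
[1.2] false OR false = false
[1] true OR false = true
[2.2.1] true OR true = true
[2.2] NOT true = false
[2.3] false OR false = false
[2] true OR false OR false = true
[3.1] false OR true = true
[3.2.1.1.2] false AND true = false
[3.2.1.1] false → false (antecedent false ⇒ implication holds) = true
[3.2.1] NOT true = false
[3.2] NOT false = true
[3] true AND true = true
[root] true AND true AND true = true
Overall: true → allowed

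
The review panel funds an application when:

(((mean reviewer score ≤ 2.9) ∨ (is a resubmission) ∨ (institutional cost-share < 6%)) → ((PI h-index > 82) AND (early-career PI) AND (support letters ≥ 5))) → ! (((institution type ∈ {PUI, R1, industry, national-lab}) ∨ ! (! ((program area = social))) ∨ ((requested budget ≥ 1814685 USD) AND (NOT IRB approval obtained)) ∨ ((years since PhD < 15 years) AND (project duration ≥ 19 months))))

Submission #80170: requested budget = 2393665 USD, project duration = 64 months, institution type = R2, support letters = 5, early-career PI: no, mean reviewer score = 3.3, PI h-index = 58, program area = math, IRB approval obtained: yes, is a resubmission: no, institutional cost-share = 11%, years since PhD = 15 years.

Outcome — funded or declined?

Atomic conditions:
  mean reviewer score ≤ 2.9: 3.3 ≤ 2.9 is false
  is a resubmission: no → false
  institutional cost-share < 6%: 11 < 6 is false
  PI h-index > 82: 58 > 82 is false
  early-career PI: no → false
  support letters ≥ 5: 5 ≥ 5 is true
  institution type ∈ {PUI, R1, industry, national-lab}: R2 is not in the set → false
  program area = social: math == social is false
  requested budget ≥ 1814685 USD: 2393665 ≥ 1814685 is true
  NOT IRB approval obtained: yes → false
  years since PhD < 15 years: 15 < 15 is false
  project duration ≥ 19 months: 64 ≥ 19 is true
Combine:
[1.1] false OR false OR false = false
[1.2] false AND false AND true = false
[1] false → false (antecedent false ⇒ implication holds) = true
[2.1.2.1] NOT false = true
[2.1.2] NOT true = false
[2.1.3] true AND false = false
[2.1.4] false AND true = false
[2.1] false OR false OR false OR false = false
[2] NOT false = true
[root] true → true = true
Overall: true → funded

Funded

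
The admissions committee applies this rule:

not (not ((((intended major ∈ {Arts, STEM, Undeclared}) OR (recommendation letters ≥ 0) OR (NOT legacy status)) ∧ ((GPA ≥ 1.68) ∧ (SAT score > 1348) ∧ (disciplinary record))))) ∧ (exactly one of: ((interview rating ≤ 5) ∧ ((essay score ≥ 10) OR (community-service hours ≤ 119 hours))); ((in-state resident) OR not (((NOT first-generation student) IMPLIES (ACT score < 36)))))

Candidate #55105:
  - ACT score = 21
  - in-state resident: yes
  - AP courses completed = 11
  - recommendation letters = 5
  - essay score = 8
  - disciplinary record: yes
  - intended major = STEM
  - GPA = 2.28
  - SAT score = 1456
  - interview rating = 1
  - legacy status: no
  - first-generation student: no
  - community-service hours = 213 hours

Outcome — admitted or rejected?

Atomic conditions:
  intended major ∈ {Arts, STEM, Undeclared}: STEM is in the set → true
  recommendation letters ≥ 0: 5 ≥ 0 is true
  NOT legacy status: no → true
  GPA ≥ 1.68: 2.28 ≥ 1.68 is true
  SAT score > 1348: 1456 > 1348 is true
  disciplinary record: yes → true
  interview rating ≤ 5: 1 ≤ 5 is true
  essay score ≥ 10: 8 ≥ 10 is false
  community-service hours ≤ 119 hours: 213 ≤ 119 is false
  in-state resident: yes → true
  NOT first-generation student: no → true
  ACT score < 36: 21 < 36 is true
Combine:
[1.1.1.1] true OR true OR true = true
[1.1.1.2] true AND true AND true = true
[1.1.1] true AND true = true
[1.1] NOT true = false
[1] NOT false = true
[2.1.2] false OR false = false
[2.1] true AND false = false
[2.2.2.1] true → true = true
[2.2.2] NOT true = false
[2.2] true OR false = true
[2] exactly-one(false, true) = true
[root] true AND true = true
Overall: true → admitted

Admitted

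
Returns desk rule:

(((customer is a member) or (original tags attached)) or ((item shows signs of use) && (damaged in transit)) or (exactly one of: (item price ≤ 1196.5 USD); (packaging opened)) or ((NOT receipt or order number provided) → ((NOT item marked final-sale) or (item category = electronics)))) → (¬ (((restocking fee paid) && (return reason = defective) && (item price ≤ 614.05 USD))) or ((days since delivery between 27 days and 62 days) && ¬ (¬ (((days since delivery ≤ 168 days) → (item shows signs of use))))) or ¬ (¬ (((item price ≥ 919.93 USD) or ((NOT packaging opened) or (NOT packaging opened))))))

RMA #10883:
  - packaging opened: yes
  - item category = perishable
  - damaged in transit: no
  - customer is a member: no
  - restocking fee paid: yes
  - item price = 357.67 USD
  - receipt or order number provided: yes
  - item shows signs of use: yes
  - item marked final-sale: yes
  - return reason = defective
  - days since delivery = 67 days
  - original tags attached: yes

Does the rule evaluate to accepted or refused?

Refused

Atomic conditions:
  customer is a member: no → false
  original tags attached: yes → true
  item shows signs of use: yes → true
  damaged in transit: no → false
  item price ≤ 1196.5 USD: 357.67 ≤ 1196.5 is true
  packaging opened: yes → true
  NOT receipt or order number provided: yes → false
  NOT item marked final-sale: yes → false
  item category = electronics: perishable == electronics is false
  restocking fee paid: yes → true
  return reason = defective: defective == defective is true
  item price ≤ 614.05 USD: 357.67 ≤ 614.05 is true
  days since delivery between 27 days and 62 days: 67 in [27, 62] is false
  days since delivery ≤ 168 days: 67 ≤ 168 is true
  item price ≥ 919.93 USD: 357.67 ≥ 919.93 is false
  NOT packaging opened: yes → false
Combine:
[1.1] false OR true = true
[1.2] true AND false = false
[1.3] exactly-one(true, true) = false
[1.4.2] false OR false = false
[1.4] false → false (antecedent false ⇒ implication holds) = true
[1] true OR false OR false OR true = true
[2.1.1] true AND true AND true = true
[2.1] NOT true = false
[2.2.2.1.1] true → true = true
[2.2.2.1] NOT true = false
[2.2.2] NOT false = true
[2.2] false AND true = false
[2.3.1.1.2] false OR false = false
[2.3.1.1] false OR false = false
[2.3.1] NOT false = true
[2.3] NOT true = false
[2] false OR false OR false = false
[root] true → false = false
Overall: false → refused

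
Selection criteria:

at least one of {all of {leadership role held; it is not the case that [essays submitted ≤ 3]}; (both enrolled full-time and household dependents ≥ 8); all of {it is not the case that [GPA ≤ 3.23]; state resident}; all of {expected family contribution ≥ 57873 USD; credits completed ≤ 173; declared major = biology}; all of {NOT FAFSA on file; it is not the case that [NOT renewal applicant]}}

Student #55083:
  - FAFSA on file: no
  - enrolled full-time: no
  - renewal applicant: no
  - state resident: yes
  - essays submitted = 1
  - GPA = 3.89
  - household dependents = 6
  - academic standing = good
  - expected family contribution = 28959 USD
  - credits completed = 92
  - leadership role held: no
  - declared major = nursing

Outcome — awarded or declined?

Awarded

Atomic conditions:
  leadership role held: no → false
  essays submitted ≤ 3: 1 ≤ 3 is true
  enrolled full-time: no → false
  household dependents ≥ 8: 6 ≥ 8 is false
  GPA ≤ 3.23: 3.89 ≤ 3.23 is false
  state resident: yes → true
  expected family contribution ≥ 57873 USD: 28959 ≥ 57873 is false
  credits completed ≤ 173: 92 ≤ 173 is true
  declared major = biology: nursing == biology is false
  NOT FAFSA on file: no → true
  NOT renewal applicant: no → true
Combine:
[1.2] NOT true = false
[1] false AND false = false
[2] false AND false = false
[3.1] NOT false = true
[3] true AND true = true
[4] false AND true AND false = false
[5.2] NOT true = false
[5] true AND false = false
[root] false OR false OR true OR false OR false = true
Overall: true → awarded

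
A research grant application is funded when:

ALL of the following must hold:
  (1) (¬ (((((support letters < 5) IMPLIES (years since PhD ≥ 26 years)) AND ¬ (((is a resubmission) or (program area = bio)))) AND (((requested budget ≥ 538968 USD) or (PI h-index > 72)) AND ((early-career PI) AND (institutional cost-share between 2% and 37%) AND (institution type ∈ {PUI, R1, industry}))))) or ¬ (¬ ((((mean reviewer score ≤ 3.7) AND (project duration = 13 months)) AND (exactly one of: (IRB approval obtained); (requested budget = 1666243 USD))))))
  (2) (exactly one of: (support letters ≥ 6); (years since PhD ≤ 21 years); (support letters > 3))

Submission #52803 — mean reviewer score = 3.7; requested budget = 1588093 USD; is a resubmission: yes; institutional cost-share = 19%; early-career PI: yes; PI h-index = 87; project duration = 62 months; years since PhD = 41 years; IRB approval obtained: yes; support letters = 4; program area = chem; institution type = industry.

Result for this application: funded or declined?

Atomic conditions:
  support letters < 5: 4 < 5 is true
  years since PhD ≥ 26 years: 41 ≥ 26 is true
  is a resubmission: yes → true
  program area = bio: chem == bio is false
  requested budget ≥ 538968 USD: 1588093 ≥ 538968 is true
  PI h-index > 72: 87 > 72 is true
  early-career PI: yes → true
  institutional cost-share between 2% and 37%: 19 in [2, 37] is true
  institution type ∈ {PUI, R1, industry}: industry is in the set → true
  mean reviewer score ≤ 3.7: 3.7 ≤ 3.7 is true
  project duration = 13 months: 62 == 13 is false
  IRB approval obtained: yes → true
  requested budget = 1666243 USD: 1588093 == 1666243 is false
  support letters ≥ 6: 4 ≥ 6 is false
  years since PhD ≤ 21 years: 41 ≤ 21 is false
  support letters > 3: 4 > 3 is true
Combine:
[1.1.1.1.1] true → true = true
[1.1.1.1.2.1] true OR false = true
[1.1.1.1.2] NOT true = false
[1.1.1.1] true AND false = false
[1.1.1.2.1] true OR true = true
[1.1.1.2.2] true AND true AND true = true
[1.1.1.2] true AND true = true
[1.1.1] false AND true = false
[1.1] NOT false = true
[1.2.1.1.1] true AND false = false
[1.2.1.1.2] exactly-one(true, false) = true
[1.2.1.1] false AND true = false
[1.2.1] NOT false = true
[1.2] NOT true = false
[1] true OR false = true
[2] exactly-one(false, false, true) = true
[root] true AND true = true
Overall: true → funded

Funded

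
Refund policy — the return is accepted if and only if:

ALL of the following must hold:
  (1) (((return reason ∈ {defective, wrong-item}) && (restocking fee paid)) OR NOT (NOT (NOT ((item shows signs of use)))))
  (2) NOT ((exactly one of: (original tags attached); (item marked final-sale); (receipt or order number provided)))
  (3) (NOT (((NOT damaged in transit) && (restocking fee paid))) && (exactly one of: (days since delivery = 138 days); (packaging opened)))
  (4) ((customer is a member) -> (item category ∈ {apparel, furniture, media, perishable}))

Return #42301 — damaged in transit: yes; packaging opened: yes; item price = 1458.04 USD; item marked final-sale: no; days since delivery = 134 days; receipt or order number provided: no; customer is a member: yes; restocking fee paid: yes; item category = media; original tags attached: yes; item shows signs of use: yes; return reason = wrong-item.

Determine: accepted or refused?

Refused

Atomic conditions:
  return reason ∈ {defective, wrong-item}: wrong-item is in the set → true
  restocking fee paid: yes → true
  item shows signs of use: yes → true
  original tags attached: yes → true
  item marked final-sale: no → false
  receipt or order number provided: no → false
  NOT damaged in transit: yes → false
  days since delivery = 138 days: 134 == 138 is false
  packaging opened: yes → true
  customer is a member: yes → true
  item category ∈ {apparel, furniture, media, perishable}: media is in the set → true
Combine:
[1.1] true AND true = true
[1.2.1.1] NOT true = false
[1.2.1] NOT false = true
[1.2] NOT true = false
[1] true OR false = true
[2.1] exactly-one(true, false, false) = true
[2] NOT true = false
[3.1.1] false AND true = false
[3.1] NOT false = true
[3.2] exactly-one(false, true) = true
[3] true AND true = true
[4] true → true = true
[root] true AND false AND true AND true = false
Overall: false → refused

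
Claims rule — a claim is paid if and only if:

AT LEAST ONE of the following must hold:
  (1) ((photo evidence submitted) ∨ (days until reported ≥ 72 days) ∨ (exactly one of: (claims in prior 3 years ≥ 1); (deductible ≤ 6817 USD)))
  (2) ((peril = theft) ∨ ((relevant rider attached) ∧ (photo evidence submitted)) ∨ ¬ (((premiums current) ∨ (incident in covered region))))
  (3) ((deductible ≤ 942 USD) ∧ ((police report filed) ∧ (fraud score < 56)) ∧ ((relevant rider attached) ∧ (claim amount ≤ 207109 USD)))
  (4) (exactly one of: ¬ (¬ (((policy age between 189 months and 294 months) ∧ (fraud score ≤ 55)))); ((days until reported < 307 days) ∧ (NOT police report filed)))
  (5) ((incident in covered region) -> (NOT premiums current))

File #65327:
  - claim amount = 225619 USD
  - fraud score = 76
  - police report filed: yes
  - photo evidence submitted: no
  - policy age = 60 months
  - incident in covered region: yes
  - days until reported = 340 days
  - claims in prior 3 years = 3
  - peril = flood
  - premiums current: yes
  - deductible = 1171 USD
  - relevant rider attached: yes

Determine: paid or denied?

Atomic conditions:
  photo evidence submitted: no → false
  days until reported ≥ 72 days: 340 ≥ 72 is true
  claims in prior 3 years ≥ 1: 3 ≥ 1 is true
  deductible ≤ 6817 USD: 1171 ≤ 6817 is true
  peril = theft: flood == theft is false
  relevant rider attached: yes → true
  premiums current: yes → true
  incident in covered region: yes → true
  deductible ≤ 942 USD: 1171 ≤ 942 is false
  police report filed: yes → true
  fraud score < 56: 76 < 56 is false
  claim amount ≤ 207109 USD: 225619 ≤ 207109 is false
  policy age between 189 months and 294 months: 60 in [189, 294] is false
  fraud score ≤ 55: 76 ≤ 55 is false
  days until reported < 307 days: 340 < 307 is false
  NOT police report filed: yes → false
  NOT premiums current: yes → false
Combine:
[1.3] exactly-one(true, true) = false
[1] false OR true OR false = true
[2.2] true AND false = false
[2.3.1] true OR true = true
[2.3] NOT true = false
[2] false OR false OR false = false
[3.2] true AND false = false
[3.3] true AND false = false
[3] false AND false AND false = false
[4.1.1.1] false AND false = false
[4.1.1] NOT false = true
[4.1] NOT true = false
[4.2] false AND false = false
[4] exactly-one(false, false) = false
[5] true → false = false
[root] true OR false OR false OR false OR false = true
Overall: true → paid

Paid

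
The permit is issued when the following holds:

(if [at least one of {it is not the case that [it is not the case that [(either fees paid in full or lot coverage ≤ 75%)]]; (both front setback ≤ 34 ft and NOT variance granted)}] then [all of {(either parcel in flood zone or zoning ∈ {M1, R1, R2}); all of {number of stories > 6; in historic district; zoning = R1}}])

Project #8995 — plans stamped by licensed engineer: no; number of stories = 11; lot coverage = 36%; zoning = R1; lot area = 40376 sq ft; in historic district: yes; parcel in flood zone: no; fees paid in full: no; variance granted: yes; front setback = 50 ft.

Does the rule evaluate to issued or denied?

Atomic conditions:
  fees paid in full: no → false
  lot coverage ≤ 75%: 36 ≤ 75 is true
  front setback ≤ 34 ft: 50 ≤ 34 is false
  NOT variance granted: yes → false
  parcel in flood zone: no → false
  zoning ∈ {M1, R1, R2}: R1 is in the set → true
  number of stories > 6: 11 > 6 is true
  in historic district: yes → true
  zoning = R1: R1 == R1 is true
Combine:
[1.1.1.1] false OR true = true
[1.1.1] NOT true = false
[1.1] NOT false = true
[1.2] false AND false = false
[1] true OR false = true
[2.1] false OR true = true
[2.2] true AND true AND true = true
[2] true AND true = true
[root] true → true = true
Overall: true → issued

Issued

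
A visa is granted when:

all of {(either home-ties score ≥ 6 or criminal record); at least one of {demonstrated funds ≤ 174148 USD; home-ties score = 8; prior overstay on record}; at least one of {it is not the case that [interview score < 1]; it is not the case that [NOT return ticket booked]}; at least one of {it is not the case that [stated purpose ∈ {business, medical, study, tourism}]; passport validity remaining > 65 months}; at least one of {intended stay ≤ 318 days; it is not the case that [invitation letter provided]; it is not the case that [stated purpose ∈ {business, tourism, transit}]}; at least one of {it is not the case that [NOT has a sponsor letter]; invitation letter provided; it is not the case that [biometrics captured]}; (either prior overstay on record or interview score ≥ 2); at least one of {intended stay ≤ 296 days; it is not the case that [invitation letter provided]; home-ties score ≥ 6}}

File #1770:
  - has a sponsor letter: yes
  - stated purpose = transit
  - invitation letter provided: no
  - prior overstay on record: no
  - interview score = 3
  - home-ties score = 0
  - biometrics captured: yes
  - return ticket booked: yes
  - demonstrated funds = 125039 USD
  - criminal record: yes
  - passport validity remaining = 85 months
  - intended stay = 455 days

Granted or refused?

Atomic conditions:
  home-ties score ≥ 6: 0 ≥ 6 is false
  criminal record: yes → true
  demonstrated funds ≤ 174148 USD: 125039 ≤ 174148 is true
  home-ties score = 8: 0 == 8 is false
  prior overstay on record: no → false
  interview score < 1: 3 < 1 is false
  NOT return ticket booked: yes → false
  stated purpose ∈ {business, medical, study, tourism}: transit is not in the set → false
  passport validity remaining > 65 months: 85 > 65 is true
  intended stay ≤ 318 days: 455 ≤ 318 is false
  invitation letter provided: no → false
  stated purpose ∈ {business, tourism, transit}: transit is in the set → true
  NOT has a sponsor letter: yes → false
  biometrics captured: yes → true
  interview score ≥ 2: 3 ≥ 2 is true
  intended stay ≤ 296 days: 455 ≤ 296 is false
Combine:
[1] false OR true = true
[2] true OR false OR false = true
[3.1] NOT false = true
[3.2] NOT false = true
[3] true OR true = true
[4.1] NOT false = true
[4] true OR true = true
[5.2] NOT false = true
[5.3] NOT true = false
[5] false OR true OR false = true
[6.1] NOT false = true
[6.3] NOT true = false
[6] true OR false OR false = true
[7] false OR true = true
[8.2] NOT false = true
[8] false OR true OR false = true
[root] true AND true AND true AND true AND true AND true AND true AND true = true
Overall: true → granted

Granted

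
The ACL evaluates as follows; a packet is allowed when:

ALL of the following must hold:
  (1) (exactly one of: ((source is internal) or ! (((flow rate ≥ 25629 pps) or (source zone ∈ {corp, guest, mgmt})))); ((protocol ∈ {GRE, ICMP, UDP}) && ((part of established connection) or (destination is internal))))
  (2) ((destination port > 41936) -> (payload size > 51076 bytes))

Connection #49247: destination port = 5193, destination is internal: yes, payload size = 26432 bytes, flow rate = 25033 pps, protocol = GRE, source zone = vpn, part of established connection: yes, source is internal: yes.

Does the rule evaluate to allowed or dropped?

Atomic conditions:
  source is internal: yes → true
  flow rate ≥ 25629 pps: 25033 ≥ 25629 is false
  source zone ∈ {corp, guest, mgmt}: vpn is not in the set → false
  protocol ∈ {GRE, ICMP, UDP}: GRE is in the set → true
  part of established connection: yes → true
  destination is internal: yes → true
  destination port > 41936: 5193 > 41936 is false
  payload size > 51076 bytes: 26432 > 51076 is false
Combine:
[1.1.2.1] false OR false = false
[1.1.2] NOT false = true
[1.1] true OR true = true
[1.2.2] true OR true = true
[1.2] true AND true = true
[1] exactly-one(true, true) = false
[2] false → false (antecedent false ⇒ implication holds) = true
[root] false AND true = false
Overall: false → dropped

Dropped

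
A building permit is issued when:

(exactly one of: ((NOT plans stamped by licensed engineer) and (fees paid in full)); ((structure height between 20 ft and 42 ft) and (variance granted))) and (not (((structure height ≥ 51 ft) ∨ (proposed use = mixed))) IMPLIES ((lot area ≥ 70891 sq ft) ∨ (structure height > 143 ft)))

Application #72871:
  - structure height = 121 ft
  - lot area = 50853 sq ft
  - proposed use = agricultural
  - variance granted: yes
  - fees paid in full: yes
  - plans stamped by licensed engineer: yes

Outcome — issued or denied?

Atomic conditions:
  NOT plans stamped by licensed engineer: yes → false
  fees paid in full: yes → true
  structure height between 20 ft and 42 ft: 121 in [20, 42] is false
  variance granted: yes → true
  structure height ≥ 51 ft: 121 ≥ 51 is true
  proposed use = mixed: agricultural == mixed is false
  lot area ≥ 70891 sq ft: 50853 ≥ 70891 is false
  structure height > 143 ft: 121 > 143 is false
Combine:
[1.1] false AND true = false
[1.2] false AND true = false
[1] exactly-one(false, false) = false
[2.1.1] true OR false = true
[2.1] NOT true = false
[2.2] false OR false = false
[2] false → false (antecedent false ⇒ implication holds) = true
[root] false AND true = false
Overall: false → denied

Denied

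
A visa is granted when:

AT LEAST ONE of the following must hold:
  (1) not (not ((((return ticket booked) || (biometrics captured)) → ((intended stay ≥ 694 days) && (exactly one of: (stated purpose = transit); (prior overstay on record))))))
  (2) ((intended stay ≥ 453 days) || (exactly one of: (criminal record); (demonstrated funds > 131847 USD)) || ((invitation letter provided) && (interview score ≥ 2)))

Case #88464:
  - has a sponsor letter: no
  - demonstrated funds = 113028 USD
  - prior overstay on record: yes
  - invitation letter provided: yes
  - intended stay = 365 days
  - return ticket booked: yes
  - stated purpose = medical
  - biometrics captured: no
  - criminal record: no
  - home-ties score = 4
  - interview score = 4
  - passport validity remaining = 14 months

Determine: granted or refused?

Granted

Atomic conditions:
  return ticket booked: yes → true
  biometrics captured: no → false
  intended stay ≥ 694 days: 365 ≥ 694 is false
  stated purpose = transit: medical == transit is false
  prior overstay on record: yes → true
  intended stay ≥ 453 days: 365 ≥ 453 is false
  criminal record: no → false
  demonstrated funds > 131847 USD: 113028 > 131847 is false
  invitation letter provided: yes → true
  interview score ≥ 2: 4 ≥ 2 is true
Combine:
[1.1.1.1] true OR false = true
[1.1.1.2.2] exactly-one(false, true) = true
[1.1.1.2] false AND true = false
[1.1.1] true → false = false
[1.1] NOT false = true
[1] NOT true = false
[2.2] exactly-one(false, false) = false
[2.3] true AND true = true
[2] false OR false OR true = true
[root] false OR true = true
Overall: true → granted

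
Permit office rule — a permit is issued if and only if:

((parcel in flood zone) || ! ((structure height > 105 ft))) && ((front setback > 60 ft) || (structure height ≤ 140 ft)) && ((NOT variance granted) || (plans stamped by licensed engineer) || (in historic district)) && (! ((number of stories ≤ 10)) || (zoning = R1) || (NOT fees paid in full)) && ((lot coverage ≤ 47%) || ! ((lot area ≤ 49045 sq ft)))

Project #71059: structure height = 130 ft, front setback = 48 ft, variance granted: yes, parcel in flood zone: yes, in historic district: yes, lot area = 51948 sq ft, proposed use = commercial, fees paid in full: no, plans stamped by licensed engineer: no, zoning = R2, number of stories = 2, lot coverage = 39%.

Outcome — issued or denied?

Atomic conditions:
  parcel in flood zone: yes → true
  structure height > 105 ft: 130 > 105 is true
  front setback > 60 ft: 48 > 60 is false
  structure height ≤ 140 ft: 130 ≤ 140 is true
  NOT variance granted: yes → false
  plans stamped by licensed engineer: no → false
  in historic district: yes → true
  number of stories ≤ 10: 2 ≤ 10 is true
  zoning = R1: R2 == R1 is false
  NOT fees paid in full: no → true
  lot coverage ≤ 47%: 39 ≤ 47 is true
  lot area ≤ 49045 sq ft: 51948 ≤ 49045 is false
Combine:
[1.2] NOT true = false
[1] true OR false = true
[2] false OR true = true
[3] false OR false OR true = true
[4.1] NOT true = false
[4] false OR false OR true = true
[5.2] NOT false = true
[5] true OR true = true
[root] true AND true AND true AND true AND true = true
Overall: true → issued

Issued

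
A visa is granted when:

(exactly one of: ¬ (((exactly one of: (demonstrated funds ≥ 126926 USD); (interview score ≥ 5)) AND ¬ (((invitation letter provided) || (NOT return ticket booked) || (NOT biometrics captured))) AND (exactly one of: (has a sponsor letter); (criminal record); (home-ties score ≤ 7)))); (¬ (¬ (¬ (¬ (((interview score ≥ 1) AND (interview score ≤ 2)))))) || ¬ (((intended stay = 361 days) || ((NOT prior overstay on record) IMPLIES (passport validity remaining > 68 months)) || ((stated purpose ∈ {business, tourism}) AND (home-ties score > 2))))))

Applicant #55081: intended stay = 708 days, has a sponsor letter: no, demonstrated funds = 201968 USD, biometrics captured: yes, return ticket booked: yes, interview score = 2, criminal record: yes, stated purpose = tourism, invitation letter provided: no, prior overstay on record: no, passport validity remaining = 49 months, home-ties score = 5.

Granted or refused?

Refused

Atomic conditions:
  demonstrated funds ≥ 126926 USD: 201968 ≥ 126926 is true
  interview score ≥ 5: 2 ≥ 5 is false
  invitation letter provided: no → false
  NOT return ticket booked: yes → false
  NOT biometrics captured: yes → false
  has a sponsor letter: no → false
  criminal record: yes → true
  home-ties score ≤ 7: 5 ≤ 7 is true
  interview score ≥ 1: 2 ≥ 1 is true
  interview score ≤ 2: 2 ≤ 2 is true
  intended stay = 361 days: 708 == 361 is false
  NOT prior overstay on record: no → true
  passport validity remaining > 68 months: 49 > 68 is false
  stated purpose ∈ {business, tourism}: tourism is in the set → true
  home-ties score > 2: 5 > 2 is true
Combine:
[1.1.1] exactly-one(true, false) = true
[1.1.2.1] false OR false OR false = false
[1.1.2] NOT false = true
[1.1.3] exactly-one(false, true, true) = false
[1.1] true AND true AND false = false
[1] NOT false = true
[2.1.1.1.1.1] true AND true = true
[2.1.1.1.1] NOT true = false
[2.1.1.1] NOT false = true
[2.1.1] NOT true = false
[2.1] NOT false = true
[2.2.1.2] true → false = false
[2.2.1.3] true AND true = true
[2.2.1] false OR false OR true = true
[2.2] NOT true = false
[2] true OR false = true
[root] exactly-one(true, true) = false
Overall: false → refused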